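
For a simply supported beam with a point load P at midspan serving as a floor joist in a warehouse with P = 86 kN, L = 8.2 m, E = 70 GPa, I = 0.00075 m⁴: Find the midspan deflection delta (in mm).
Model: a simply supported beam with a point load P at midspan, so delta = (P·L^3) / (48·E·I).
Convert to SI units:
  P = 86 kN = 86000 N
  E = 70 GPa = 7 × 10¹⁰ Pa
Substitute:
  delta = (86000 × 8.2^3) / (48 × (7 × 10¹⁰) × 0.00075)
  delta = 0.01882 m
Convert: delta = 0.01882 m = 18.82 mm
Final answer: delta = 18.82 mm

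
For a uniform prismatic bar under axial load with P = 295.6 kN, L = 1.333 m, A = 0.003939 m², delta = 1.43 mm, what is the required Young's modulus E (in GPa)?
Model: a uniform prismatic bar under axial load, so delta = (P·L) / (A·E).
Solve for E: E = (P·L) / (delta·A).
Convert to SI units:
  P = 295.6 kN = 295600 N
  delta = 1.43 mm = 0.00143 m
Substitute:
  E = (295600 × 1.333) / (0.00143 × 0.003939)
  E = 6.995 × 10¹⁰ Pa
Convert: E = 6.995 × 10¹⁰ Pa = 69.95 GPa
Final answer: E = 69.95 GPa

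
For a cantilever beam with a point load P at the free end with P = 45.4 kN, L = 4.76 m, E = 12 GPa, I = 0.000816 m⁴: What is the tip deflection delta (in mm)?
Model: a cantilever beam with a point load P at the free end, so delta = (P·L^3) / (3·E·I).
Convert to SI units:
  P = 45.4 kN = 45400 N
  E = 12 GPa = 1.2 × 10¹⁰ Pa
Substitute:
  delta = (45400 × 4.76^3) / (3 × (1.2 × 10¹⁰) × 0.000816)
  delta = 0.1667 m
Convert: delta = 0.1667 m = 166.7 mm
Final answer: delta = 166.7 mm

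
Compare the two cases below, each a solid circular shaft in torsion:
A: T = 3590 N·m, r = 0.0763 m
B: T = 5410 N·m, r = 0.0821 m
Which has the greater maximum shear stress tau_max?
Model: a solid circular shaft in torsion, so tau_max = (2·T) / (π·r^3) (SI units).
  A: tau_max = (2 × 3590) / (π × 0.0763^3) = 5.145 × 10⁶ Pa = 5.145 MPa
  B: tau_max = (2 × 5410) / (π × 0.0821^3) = 6.224 × 10⁶ Pa = 6.224 MPa
6.224 MPa > 5.145 MPa, so B is larger.
Final answer: B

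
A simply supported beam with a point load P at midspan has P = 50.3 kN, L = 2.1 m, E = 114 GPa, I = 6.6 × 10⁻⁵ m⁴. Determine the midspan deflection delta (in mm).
Model: a simply supported beam with a point load P at midspan, so delta = (P·L^3) / (48·E·I).
Convert to SI units:
  P = 50.3 kN = 50300 N
  E = 114 GPa = 1.14 × 10¹¹ Pa
Substitute:
  delta = (50300 × 2.1^3) / (48 × (1.14 × 10¹¹) × (6.6 × 10⁻⁵))
  delta = 0.00129 m
Convert: delta = 0.00129 m = 1.29 mm
Final answer: delta = 1.29 mm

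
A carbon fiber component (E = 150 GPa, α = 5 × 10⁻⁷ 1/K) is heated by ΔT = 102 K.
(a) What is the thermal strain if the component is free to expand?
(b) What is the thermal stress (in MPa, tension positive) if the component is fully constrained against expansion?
(a) Free thermal strain ε_th = α·ΔT = (5 × 10⁻⁷) × 102 = 5.1 × 10⁻⁵
(b) Fully constrained, the expansion is suppressed, so σ = -E·α·ΔT. Convert E = 150 GPa = 1.5 × 10¹¹ Pa.
  σ = -(1.5 × 10¹¹) × (5 × 10⁻⁷) × 102 = -7.65 × 10⁶ Pa = -7.65 MPa (compressive)
Final answer: (a) ε_th = 5.1 × 10⁻⁵, (b) σ = -7.65 MPa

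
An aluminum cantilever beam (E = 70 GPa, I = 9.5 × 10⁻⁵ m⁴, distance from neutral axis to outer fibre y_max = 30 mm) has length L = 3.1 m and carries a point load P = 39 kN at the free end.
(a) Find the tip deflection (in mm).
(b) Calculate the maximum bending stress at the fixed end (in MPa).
(a) Tip deflection of a cantilever with an end point load: δ = P·L^3 / (3·E·I). Convert P = 39 kN = 39000 N, E = 70 GPa = 7 × 10¹⁰ Pa.
  δ = (39000 × 3.1^3) / (3 × (7 × 10¹⁰) × (9.5 × 10⁻⁵)) = 0.05824 m = 58.24 mm
(b) Maximum bending moment at the fixed end: M = P·L = 39000 × 3.1 = 120900 N·m. Convert y_max = 30 mm = 0.03 m.
  σ = M·y_max / I = (120900 × 0.03) / (9.5 × 10⁻⁵) = 3.818 × 10⁷ Pa = 38.18 MPa
Final answer: (a) δ = 58.24 mm, (b) σ = 38.18 MPa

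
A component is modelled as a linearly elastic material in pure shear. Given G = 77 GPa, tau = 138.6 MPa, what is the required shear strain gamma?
Model: a linearly elastic material in pure shear, so tau = G·gamma.
Solve for gamma: gamma = tau / G.
Convert to SI units:
  G = 77 GPa = 7.7 × 10¹⁰ Pa
  tau = 138.6 MPa = 1.386 × 10⁸ Pa
Substitute:
  gamma = (1.386 × 10⁸) / (7.7 × 10¹⁰)
  gamma = 0.0018
Final answer: gamma = 0.0018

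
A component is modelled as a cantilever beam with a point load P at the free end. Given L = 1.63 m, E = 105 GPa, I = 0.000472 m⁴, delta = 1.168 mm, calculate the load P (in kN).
Model: a cantilever beam with a point load P at the free end, so delta = (P·L^3) / (3·E·I).
Solve for P: P = (3·delta·E·I) / L^3.
Convert to SI units:
  E = 105 GPa = 1.05 × 10¹¹ Pa
  delta = 1.168 mm = 0.001168 m
Substitute:
  P = (3 × 0.001168 × (1.05 × 10¹¹) × 0.000472) / 1.63^3
  P = 40100 N
Convert: P = 40100 N = 40.1 kN
Final answer: P = 40.1 kN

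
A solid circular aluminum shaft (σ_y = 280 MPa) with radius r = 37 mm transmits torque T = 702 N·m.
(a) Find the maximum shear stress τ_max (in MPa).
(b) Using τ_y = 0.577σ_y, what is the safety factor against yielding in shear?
(a) For a solid circular shaft, τ_max = T·r/J with J = π·r^4/2, i.e. τ_max = 2·T / (π·r^3). Convert r = 37 mm = 0.037 m.
  τ_max = (2 × 702) / (π × 0.037^3) = 8.823 × 10⁶ Pa = 8.823 MPa
(b) τ_y = 0.577 × 280 = 161.56 MPa
  SF = τ_y/τ_max = 161.56 / 8.823 = 18.31
Final answer: (a) τ_max = 8.823 MPa, (b) SF = 18.31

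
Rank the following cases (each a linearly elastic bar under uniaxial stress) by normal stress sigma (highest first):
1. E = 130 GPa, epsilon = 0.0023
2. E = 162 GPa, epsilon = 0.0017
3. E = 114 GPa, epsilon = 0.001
Model: a linearly elastic bar under uniaxial stress, so sigma = E·epsilon (SI units).
  Case 1: sigma = (1.3 × 10¹¹) × 0.0023 = 2.99 × 10⁸ Pa = 299 MPa
  Case 2: sigma = (1.62 × 10¹¹) × 0.0017 = 2.754 × 10⁸ Pa = 275.4 MPa
  Case 3: sigma = (1.14 × 10¹¹) × 0.001 = 1.14 × 10⁸ Pa = 114 MPa
Ordering: 299 MPa (case 1) > 275.4 MPa (case 2) > 114 MPa (case 3)
Final answer: 1, 2, 3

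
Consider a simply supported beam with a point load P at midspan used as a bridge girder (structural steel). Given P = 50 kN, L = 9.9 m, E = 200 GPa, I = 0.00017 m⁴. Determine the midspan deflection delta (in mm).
Model: a simply supported beam with a point load P at midspan, so delta = (P·L^3) / (48·E·I).
Convert to SI units:
  P = 50 kN = 50000 N
  E = 200 GPa = 2 × 10¹¹ Pa
Substitute:
  delta = (50000 × 9.9^3) / (48 × (2 × 10¹¹) × 0.00017)
  delta = 0.02973 m
Convert: delta = 0.02973 m = 29.73 mm
Final answer: delta = 29.73 mm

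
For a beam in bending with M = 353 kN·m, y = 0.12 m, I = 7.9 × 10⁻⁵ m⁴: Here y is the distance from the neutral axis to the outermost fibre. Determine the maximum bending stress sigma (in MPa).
Model: a beam in bending, so sigma = (M·y) / I.
Convert to SI units:
  M = 353 kN·m = 353000 N·m
Substitute:
  sigma = (353000 × 0.12) / (7.9 × 10⁻⁵)
  sigma = 5.362 × 10⁸ Pa
Convert: sigma = 5.362 × 10⁸ Pa = 536.2 MPa
Final answer: sigma = 536.2 MPa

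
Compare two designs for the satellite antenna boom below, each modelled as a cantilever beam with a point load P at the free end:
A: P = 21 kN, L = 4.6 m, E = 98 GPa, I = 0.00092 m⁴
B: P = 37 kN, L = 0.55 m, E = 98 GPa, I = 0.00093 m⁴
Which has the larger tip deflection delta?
Model: a cantilever beam with a point load P at the free end, so delta = (P·L^3) / (3·E·I) (SI units).
  A: delta = (21000 × 4.6^3) / (3 × (9.8 × 10¹⁰) × 0.00092) = 0.007557 m = 7.557 mm
  B: delta = (37000 × 0.55^3) / (3 × (9.8 × 10¹⁰) × 0.00093) = 2.251 × 10⁻⁵ m = 0.02251 mm
7.557 mm > 0.02251 mm, so A is larger.
Final answer: A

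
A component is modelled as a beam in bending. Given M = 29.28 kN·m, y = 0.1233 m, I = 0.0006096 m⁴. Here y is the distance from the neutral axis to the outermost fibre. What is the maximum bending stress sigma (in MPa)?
Model: a beam in bending, so sigma = (M·y) / I.
Convert to SI units:
  M = 29.28 kN·m = 29280 N·m
Substitute:
  sigma = (29280 × 0.1233) / 0.0006096
  sigma = 5.922 × 10⁶ Pa
Convert: sigma = 5.922 × 10⁶ Pa = 5.922 MPa
Final answer: sigma = 5.922 MPa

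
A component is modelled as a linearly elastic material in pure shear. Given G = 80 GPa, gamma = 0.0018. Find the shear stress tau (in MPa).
Model: a linearly elastic material in pure shear, so tau = G·gamma.
Convert to SI units:
  G = 80 GPa = 8 × 10¹⁰ Pa
Substitute:
  tau = (8 × 10¹⁰) × 0.0018
  tau = 1.44 × 10⁸ Pa
Convert: tau = 1.44 × 10⁸ Pa = 144 MPa
Final answer: tau = 144 MPa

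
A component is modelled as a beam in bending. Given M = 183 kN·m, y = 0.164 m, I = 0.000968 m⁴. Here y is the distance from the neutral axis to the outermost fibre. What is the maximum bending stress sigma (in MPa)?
Model: a beam in bending, so sigma = (M·y) / I.
Convert to SI units:
  M = 183 kN·m = 183000 N·m
Substitute:
  sigma = (183000 × 0.164) / 0.000968
  sigma = 3.1 × 10⁷ Pa
Convert: sigma = 3.1 × 10⁷ Pa = 31 MPa
Final answer: sigma = 31 MPa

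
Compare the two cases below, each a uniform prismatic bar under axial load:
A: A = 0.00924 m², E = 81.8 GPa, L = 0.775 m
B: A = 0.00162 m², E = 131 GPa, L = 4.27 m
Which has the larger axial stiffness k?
Model: a uniform prismatic bar under axial load, so k = (A·E) / L (SI units).
  A: k = (0.00924 × (8.18 × 10¹⁰)) / 0.775 = 9.753 × 10⁸ N/m = 975.3 MN/m
  B: k = (0.00162 × (1.31 × 10¹¹)) / 4.27 = 4.97 × 10⁷ N/m = 49.7 MN/m
975.3 MN/m > 49.7 MN/m, so A is larger.
Final answer: A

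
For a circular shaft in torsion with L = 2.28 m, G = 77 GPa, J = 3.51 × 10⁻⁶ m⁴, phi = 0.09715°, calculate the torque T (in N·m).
Model: a circular shaft in torsion, so phi = (T·L) / (G·J).
Solve for T: T = (phi·G·J) / L.
Convert to SI units:
  G = 77 GPa = 7.7 × 10¹⁰ Pa
  phi = 0.09715° = 0.001696 rad
Substitute:
  T = (0.001696 × (7.7 × 10¹⁰) × (3.51 × 10⁻⁶)) / 2.28
  T = 201 N·m
Final answer: T = 201 N·m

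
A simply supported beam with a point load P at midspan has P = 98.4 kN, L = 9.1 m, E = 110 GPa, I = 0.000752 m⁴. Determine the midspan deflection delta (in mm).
Model: a simply supported beam with a point load P at midspan, so delta = (P·L^3) / (48·E·I).
Convert to SI units:
  P = 98.4 kN = 98400 N
  E = 110 GPa = 1.1 × 10¹¹ Pa
Substitute:
  delta = (98400 × 9.1^3) / (48 × (1.1 × 10¹¹) × 0.000752)
  delta = 0.01868 m
Convert: delta = 0.01868 m = 18.68 mm
Final answer: delta = 18.68 mm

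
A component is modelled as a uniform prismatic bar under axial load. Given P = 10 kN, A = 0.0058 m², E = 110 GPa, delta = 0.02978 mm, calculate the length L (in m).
Model: a uniform prismatic bar under axial load, so delta = (P·L) / (A·E).
Solve for L: L = (delta·A·E) / P.
Convert to SI units:
  P = 10 kN = 10000 N
  E = 110 GPa = 1.1 × 10¹¹ Pa
  delta = 0.02978 mm = 2.978 × 10⁻⁵ m
Substitute:
  L = ((2.978 × 10⁻⁵) × 0.0058 × (1.1 × 10¹¹)) / 10000
  L = 1.9 m
Final answer: L = 1.9 m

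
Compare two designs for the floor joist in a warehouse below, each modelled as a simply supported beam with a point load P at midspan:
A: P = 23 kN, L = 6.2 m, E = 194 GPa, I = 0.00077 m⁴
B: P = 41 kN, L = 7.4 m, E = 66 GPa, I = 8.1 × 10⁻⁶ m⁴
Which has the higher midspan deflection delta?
Model: a simply supported beam with a point load P at midspan, so delta = (P·L^3) / (48·E·I) (SI units).
  A: delta = (23000 × 6.2^3) / (48 × (1.94 × 10¹¹) × 0.00077) = 0.0007645 m = 0.7645 mm
  B: delta = (41000 × 7.4^3) / (48 × (6.6 × 10¹⁰) × (8.1 × 10⁻⁶)) = 0.6475 m = 647.5 mm
647.5 mm > 0.7645 mm, so B is larger.
Final answer: B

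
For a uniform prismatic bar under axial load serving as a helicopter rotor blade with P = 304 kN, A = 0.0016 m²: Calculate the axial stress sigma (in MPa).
Model: a uniform prismatic bar under axial load, so sigma = P / A.
Convert to SI units:
  P = 304 kN = 304000 N
Substitute:
  sigma = 304000 / 0.0016
  sigma = 1.9 × 10⁸ Pa
Convert: sigma = 1.9 × 10⁸ Pa = 190 MPa
Final answer: sigma = 190 MPa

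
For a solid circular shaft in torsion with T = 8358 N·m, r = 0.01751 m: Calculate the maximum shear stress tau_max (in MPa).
Model: a solid circular shaft in torsion, so tau_max = (2·T) / (π·r^3).
Substitute:
  tau_max = (2 × 8358) / (π × 0.01751^3)
  tau_max = 9.911 × 10⁸ Pa
Convert: tau_max = 9.911 × 10⁸ Pa = 991.1 MPa
Final answer: tau_max = 991.1 MPa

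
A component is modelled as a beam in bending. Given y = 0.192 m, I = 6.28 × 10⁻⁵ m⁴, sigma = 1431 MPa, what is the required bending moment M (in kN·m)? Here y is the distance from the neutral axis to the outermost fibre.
Model: a beam in bending, so sigma = (M·y) / I.
Solve for M: M = (sigma·I) / y.
Convert to SI units:
  sigma = 1431 MPa = 1.431 × 10⁹ Pa
Substitute:
  M = ((1.431 × 10⁹) × (6.28 × 10⁻⁵)) / 0.192
  M = 468100 N·m
Convert: M = 468100 N·m = 468.1 kN·m
Final answer: M = 468.1 kN·m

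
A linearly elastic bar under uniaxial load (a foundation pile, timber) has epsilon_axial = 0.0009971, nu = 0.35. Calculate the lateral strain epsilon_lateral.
Model: a linearly elastic bar under uniaxial load, so epsilon_lateral = -nu·epsilon_axial.
Substitute:
  epsilon_lateral = -(0.35 × 0.0009971)
  epsilon_lateral = -0.000349
Final answer: epsilon_lateral = -0.000349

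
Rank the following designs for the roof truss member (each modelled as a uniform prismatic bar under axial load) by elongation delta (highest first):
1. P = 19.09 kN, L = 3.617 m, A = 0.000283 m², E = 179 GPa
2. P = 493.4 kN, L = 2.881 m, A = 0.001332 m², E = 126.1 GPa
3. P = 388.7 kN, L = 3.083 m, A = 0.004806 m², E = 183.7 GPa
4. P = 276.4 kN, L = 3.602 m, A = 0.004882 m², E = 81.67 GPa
Model: a uniform prismatic bar under axial load, so delta = (P·L) / (A·E) (SI units).
  Case 1: delta = (19090 × 3.617) / (0.000283 × (1.79 × 10¹¹)) = 0.001363 m = 1.363 mm
  Case 2: delta = (493400 × 2.881) / (0.001332 × (1.261 × 10¹¹)) = 0.008463 m = 8.463 mm
  Case 3: delta = (388700 × 3.083) / (0.004806 × (1.837 × 10¹¹)) = 0.001357 m = 1.357 mm
  Case 4: delta = (276400 × 3.602) / (0.004882 × (8.167 × 10¹⁰)) = 0.002497 m = 2.497 mm
Ordering: 8.463 mm (case 2) > 2.497 mm (case 4) > 1.363 mm (case 1) > 1.357 mm (case 3)
Final answer: 2, 4, 1, 3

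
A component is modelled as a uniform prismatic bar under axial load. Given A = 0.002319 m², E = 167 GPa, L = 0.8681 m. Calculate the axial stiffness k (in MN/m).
Model: a uniform prismatic bar under axial load, so k = (A·E) / L.
Convert to SI units:
  E = 167 GPa = 1.67 × 10¹¹ Pa
Substitute:
  k = (0.002319 × (1.67 × 10¹¹)) / 0.8681
  k = 4.461 × 10⁸ N/m
Convert: k = 4.461 × 10⁸ N/m = 446.1 MN/m
Final answer: k = 446.1 MN/m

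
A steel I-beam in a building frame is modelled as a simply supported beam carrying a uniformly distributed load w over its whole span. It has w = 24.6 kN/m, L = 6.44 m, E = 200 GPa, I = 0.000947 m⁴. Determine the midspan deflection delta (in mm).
Model: a simply supported beam carrying a uniformly distributed load w over its whole span, so delta = (5·w·L^4) / (384·E·I).
Convert to SI units:
  w = 24.6 kN/m = 24600 N/m
  E = 200 GPa = 2 × 10¹¹ Pa
Substitute:
  delta = (5 × 24600 × 6.44^4) / (384 × (2 × 10¹¹) × 0.000947)
  delta = 0.002909 m
Convert: delta = 0.002909 m = 2.909 mm
Final answer: delta = 2.909 mm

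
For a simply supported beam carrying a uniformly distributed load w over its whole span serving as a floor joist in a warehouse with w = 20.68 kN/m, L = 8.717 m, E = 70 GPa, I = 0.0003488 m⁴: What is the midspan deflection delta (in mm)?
Model: a simply supported beam carrying a uniformly distributed load w over its whole span, so delta = (5·w·L^4) / (384·E·I).
Convert to SI units:
  w = 20.68 kN/m = 20680 N/m
  E = 70 GPa = 7 × 10¹⁰ Pa
Substitute:
  delta = (5 × 20680 × 8.717^4) / (384 × (7 × 10¹⁰) × 0.0003488)
  delta = 0.06368 m
Convert: delta = 0.06368 m = 63.68 mm
Final answer: delta = 63.68 mm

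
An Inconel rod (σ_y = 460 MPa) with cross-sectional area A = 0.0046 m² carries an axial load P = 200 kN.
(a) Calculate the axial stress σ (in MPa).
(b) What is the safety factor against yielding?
(a) Axial stress σ = P/A. Convert P = 200 kN = 200000 N.
  σ = 200000 / 0.0046 = 4.348 × 10⁷ Pa = 43.48 MPa
(b) Safety factor SF = σ_y/σ = 460 / 43.48 = 10.58
Final answer: (a) σ = 43.48 MPa, (b) SF = 10.58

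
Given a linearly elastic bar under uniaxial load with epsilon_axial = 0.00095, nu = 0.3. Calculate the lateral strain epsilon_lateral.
Model: a linearly elastic bar under uniaxial load, so epsilon_lateral = -nu·epsilon_axial.
Substitute:
  epsilon_lateral = -(0.3 × 0.00095)
  epsilon_lateral = -0.000285
Final answer: epsilon_lateral = -0.000285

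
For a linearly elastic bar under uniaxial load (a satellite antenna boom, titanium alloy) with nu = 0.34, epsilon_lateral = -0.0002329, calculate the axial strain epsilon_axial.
Model: a linearly elastic bar under uniaxial load, so epsilon_lateral = -nu·epsilon_axial.
Solve for epsilon_axial: epsilon_axial = -epsilon_lateral / nu.
Substitute:
  epsilon_axial = -(-0.0002329) / 0.34
  epsilon_axial = 0.000685
Final answer: epsilon_axial = 0.000685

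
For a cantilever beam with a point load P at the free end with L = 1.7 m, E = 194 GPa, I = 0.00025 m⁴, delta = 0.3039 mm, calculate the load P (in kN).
Model: a cantilever beam with a point load P at the free end, so delta = (P·L^3) / (3·E·I).
Solve for P: P = (3·delta·E·I) / L^3.
Convert to SI units:
  E = 194 GPa = 1.94 × 10¹¹ Pa
  delta = 0.3039 mm = 0.0003039 m
Substitute:
  P = (3 × 0.0003039 × (1.94 × 10¹¹) × 0.00025) / 1.7^3
  P = 9000 N
Convert: P = 9000 N = 9 kN
Final answer: P = 9 kN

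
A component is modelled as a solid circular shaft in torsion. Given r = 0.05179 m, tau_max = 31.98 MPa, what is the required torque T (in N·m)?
Model: a solid circular shaft in torsion, so tau_max = (2·T) / (π·r^3).
Solve for T: T = (π·tau_max·r^3) / 2.
Convert to SI units:
  tau_max = 31.98 MPa = 3.198 × 10⁷ Pa
Substitute:
  T = (π × (3.198 × 10⁷) × 0.05179^3) / 2
  T = 6978 N·m
Final answer: T = 6978 N·m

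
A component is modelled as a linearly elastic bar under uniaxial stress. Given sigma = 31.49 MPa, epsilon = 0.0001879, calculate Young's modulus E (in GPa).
Model: a linearly elastic bar under uniaxial stress, so epsilon = sigma / E.
Solve for E: E = sigma / epsilon.
Convert to SI units:
  sigma = 31.49 MPa = 3.149 × 10⁷ Pa
Substitute:
  E = (3.149 × 10⁷) / 0.0001879
  E = 1.676 × 10¹¹ Pa
Convert: E = 1.676 × 10¹¹ Pa = 167.6 GPa
Final answer: E = 167.6 GPa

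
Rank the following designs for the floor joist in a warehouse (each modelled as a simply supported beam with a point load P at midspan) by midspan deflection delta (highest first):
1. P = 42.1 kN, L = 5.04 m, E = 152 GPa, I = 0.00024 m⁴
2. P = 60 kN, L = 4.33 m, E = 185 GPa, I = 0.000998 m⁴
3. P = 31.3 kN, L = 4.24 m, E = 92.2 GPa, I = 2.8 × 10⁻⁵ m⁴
Model: a simply supported beam with a point load P at midspan, so delta = (P·L^3) / (48·E·I) (SI units).
  Case 1: delta = (42100 × 5.04^3) / (48 × (1.52 × 10¹¹) × 0.00024) = 0.003078 m = 3.078 mm
  Case 2: delta = (60000 × 4.33^3) / (48 × (1.85 × 10¹¹) × 0.000998) = 0.0005496 m = 0.5496 mm
  Case 3: delta = (31300 × 4.24^3) / (48 × (9.22 × 10¹⁰) × (2.8 × 10⁻⁵)) = 0.01925 m = 19.25 mm
Ordering: 19.25 mm (case 3) > 3.078 mm (case 1) > 0.5496 mm (case 2)
Final answer: 3, 1, 2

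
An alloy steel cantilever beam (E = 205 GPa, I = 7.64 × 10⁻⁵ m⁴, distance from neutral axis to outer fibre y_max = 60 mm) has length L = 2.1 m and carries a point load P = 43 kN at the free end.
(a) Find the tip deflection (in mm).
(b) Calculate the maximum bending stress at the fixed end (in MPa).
(a) Tip deflection of a cantilever with an end point load: δ = P·L^3 / (3·E·I). Convert P = 43 kN = 43000 N, E = 205 GPa = 2.05 × 10¹¹ Pa.
  δ = (43000 × 2.1^3) / (3 × (2.05 × 10¹¹) × (7.64 × 10⁻⁵)) = 0.008475 m = 8.475 mm
(b) Maximum bending moment at the fixed end: M = P·L = 43000 × 2.1 = 90300 N·m. Convert y_max = 60 mm = 0.06 m.
  σ = M·y_max / I = (90300 × 0.06) / (7.64 × 10⁻⁵) = 7.092 × 10⁷ Pa = 70.92 MPa
Final answer: (a) δ = 8.475 mm, (b) σ = 70.92 MPa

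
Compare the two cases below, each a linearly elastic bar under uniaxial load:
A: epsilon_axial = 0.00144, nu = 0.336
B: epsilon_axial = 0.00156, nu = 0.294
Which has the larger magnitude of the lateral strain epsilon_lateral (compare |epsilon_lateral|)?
Model: a linearly elastic bar under uniaxial load, so epsilon_lateral = -nu·epsilon_axial (SI units).
  A: epsilon_lateral = -(0.336 × 0.00144) = -0.0004838
  B: epsilon_lateral = -(0.294 × 0.00156) = -0.0004586
|epsilon_lateral|: A = 0.0004838, B = 0.0004586, so A is larger in magnitude.
Final answer: A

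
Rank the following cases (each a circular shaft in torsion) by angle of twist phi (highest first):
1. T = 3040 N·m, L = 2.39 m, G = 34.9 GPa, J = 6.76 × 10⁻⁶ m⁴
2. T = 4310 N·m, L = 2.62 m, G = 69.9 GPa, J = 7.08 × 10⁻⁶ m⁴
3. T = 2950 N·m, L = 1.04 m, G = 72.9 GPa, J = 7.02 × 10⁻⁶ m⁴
Model: a circular shaft in torsion, so phi = (T·L) / (G·J) (SI units).
  Case 1: phi = (3040 × 2.39) / ((3.49 × 10¹⁰) × (6.76 × 10⁻⁶)) = 0.0308 rad = 1.765°
  Case 2: phi = (4310 × 2.62) / ((6.99 × 10¹⁰) × (7.08 × 10⁻⁶)) = 0.02282 rad = 1.307°
  Case 3: phi = (2950 × 1.04) / ((7.29 × 10¹⁰) × (7.02 × 10⁻⁶)) = 0.005995 rad = 0.3435°
Ordering: 1.765° (case 1) > 1.307° (case 2) > 0.3435° (case 3)
Final answer: 1, 2, 3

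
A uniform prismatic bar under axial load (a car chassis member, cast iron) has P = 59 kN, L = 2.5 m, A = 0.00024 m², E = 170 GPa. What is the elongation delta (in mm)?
Model: a uniform prismatic bar under axial load, so delta = (P·L) / (A·E).
Convert to SI units:
  P = 59 kN = 59000 N
  E = 170 GPa = 1.7 × 10¹¹ Pa
Substitute:
  delta = (59000 × 2.5) / (0.00024 × (1.7 × 10¹¹))
  delta = 0.003615 m
Convert: delta = 0.003615 m = 3.615 mm
Final answer: delta = 3.615 mm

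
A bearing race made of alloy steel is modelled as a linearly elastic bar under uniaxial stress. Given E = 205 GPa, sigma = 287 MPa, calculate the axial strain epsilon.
Model: a linearly elastic bar under uniaxial stress, so sigma = E·epsilon.
Solve for epsilon: epsilon = sigma / E.
Convert to SI units:
  E = 205 GPa = 2.05 × 10¹¹ Pa
  sigma = 287 MPa = 2.87 × 10⁸ Pa
Substitute:
  epsilon = (2.87 × 10⁸) / (2.05 × 10¹¹)
  epsilon = 0.0014
Final answer: epsilon = 0.0014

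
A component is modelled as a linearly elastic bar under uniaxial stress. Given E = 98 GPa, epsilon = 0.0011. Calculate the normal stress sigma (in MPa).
Model: a linearly elastic bar under uniaxial stress, so sigma = E·epsilon.
Convert to SI units:
  E = 98 GPa = 9.8 × 10¹⁰ Pa
Substitute:
  sigma = (9.8 × 10¹⁰) × 0.0011
  sigma = 1.078 × 10⁸ Pa
Convert: sigma = 1.078 × 10⁸ Pa = 107.8 MPa
Final answer: sigma = 107.8 MPa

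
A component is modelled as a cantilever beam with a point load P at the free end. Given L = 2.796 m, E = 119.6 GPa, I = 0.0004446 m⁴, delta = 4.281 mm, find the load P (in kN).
Model: a cantilever beam with a point load P at the free end, so delta = (P·L^3) / (3·E·I).
Solve for P: P = (3·delta·E·I) / L^3.
Convert to SI units:
  E = 119.6 GPa = 1.196 × 10¹¹ Pa
  delta = 4.281 mm = 0.004281 m
Substitute:
  P = (3 × 0.004281 × (1.196 × 10¹¹) × 0.0004446) / 2.796^3
  P = 31240 N
Convert: P = 31240 N = 31.24 kN
Final answer: P = 31.24 kN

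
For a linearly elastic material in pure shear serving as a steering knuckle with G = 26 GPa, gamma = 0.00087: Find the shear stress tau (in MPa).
Model: a linearly elastic material in pure shear, so tau = G·gamma.
Convert to SI units:
  G = 26 GPa = 2.6 × 10¹⁰ Pa
Substitute:
  tau = (2.6 × 10¹⁰) × 0.00087
  tau = 2.262 × 10⁷ Pa
Convert: tau = 2.262 × 10⁷ Pa = 22.62 MPa
Final answer: tau = 22.62 MPa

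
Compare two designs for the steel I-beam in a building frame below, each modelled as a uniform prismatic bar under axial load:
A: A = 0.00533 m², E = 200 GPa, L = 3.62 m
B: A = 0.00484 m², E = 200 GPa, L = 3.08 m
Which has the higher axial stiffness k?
Model: a uniform prismatic bar under axial load, so k = (A·E) / L (SI units).
  A: k = (0.00533 × (2 × 10¹¹)) / 3.62 = 2.945 × 10⁸ N/m = 294.5 MN/m
  B: k = (0.00484 × (2 × 10¹¹)) / 3.08 = 3.143 × 10⁸ N/m = 314.3 MN/m
314.3 MN/m > 294.5 MN/m, so B is larger.
Final answer: B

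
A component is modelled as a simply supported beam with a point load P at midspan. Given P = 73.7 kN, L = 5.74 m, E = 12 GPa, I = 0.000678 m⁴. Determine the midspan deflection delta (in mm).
Model: a simply supported beam with a point load P at midspan, so delta = (P·L^3) / (48·E·I).
Convert to SI units:
  P = 73.7 kN = 73700 N
  E = 12 GPa = 1.2 × 10¹⁰ Pa
Substitute:
  delta = (73700 × 5.74^3) / (48 × (1.2 × 10¹⁰) × 0.000678)
  delta = 0.03569 m
Convert: delta = 0.03569 m = 35.69 mm
Final answer: delta = 35.69 mm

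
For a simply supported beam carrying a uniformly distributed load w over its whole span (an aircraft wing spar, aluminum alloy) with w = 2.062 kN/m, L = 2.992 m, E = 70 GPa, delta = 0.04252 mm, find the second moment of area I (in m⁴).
Model: a simply supported beam carrying a uniformly distributed load w over its whole span, so delta = (5·w·L^4) / (384·E·I).
Solve for I: I = (5·w·L^4) / (384·delta·E).
Convert to SI units:
  w = 2.062 kN/m = 2062 N/m
  E = 70 GPa = 7 × 10¹⁰ Pa
  delta = 0.04252 mm = 4.252 × 10⁻⁵ m
Substitute:
  I = (5 × 2062 × 2.992^4) / (384 × (4.252 × 10⁻⁵) × (7 × 10¹⁰))
  I = 0.0007229 m⁴
Final answer: I = 0.0007229 m⁴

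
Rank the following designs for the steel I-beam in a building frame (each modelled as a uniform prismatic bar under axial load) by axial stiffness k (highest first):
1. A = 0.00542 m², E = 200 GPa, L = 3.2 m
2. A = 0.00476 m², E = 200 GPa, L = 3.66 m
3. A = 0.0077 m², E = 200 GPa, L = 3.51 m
Model: a uniform prismatic bar under axial load, so k = (A·E) / L (SI units).
  Case 1: k = (0.00542 × (2 × 10¹¹)) / 3.2 = 3.388 × 10⁸ N/m = 338.8 MN/m
  Case 2: k = (0.00476 × (2 × 10¹¹)) / 3.66 = 2.601 × 10⁸ N/m = 260.1 MN/m
  Case 3: k = (0.0077 × (2 × 10¹¹)) / 3.51 = 4.387 × 10⁸ N/m = 438.7 MN/m
Ordering: 438.7 MN/m (case 3) > 338.8 MN/m (case 1) > 260.1 MN/m (case 2)
Final answer: 3, 1, 2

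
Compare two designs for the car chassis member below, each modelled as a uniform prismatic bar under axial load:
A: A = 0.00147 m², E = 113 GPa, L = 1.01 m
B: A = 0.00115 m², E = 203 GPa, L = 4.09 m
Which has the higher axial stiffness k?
Model: a uniform prismatic bar under axial load, so k = (A·E) / L (SI units).
  A: k = (0.00147 × (1.13 × 10¹¹)) / 1.01 = 1.645 × 10⁸ N/m = 164.5 MN/m
  B: k = (0.00115 × (2.03 × 10¹¹)) / 4.09 = 5.708 × 10⁷ N/m = 57.08 MN/m
164.5 MN/m > 57.08 MN/m, so A is larger.
Final answer: A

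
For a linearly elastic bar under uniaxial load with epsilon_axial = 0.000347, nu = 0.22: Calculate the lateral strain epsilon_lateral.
Model: a linearly elastic bar under uniaxial load, so epsilon_lateral = -nu·epsilon_axial.
Substitute:
  epsilon_lateral = -(0.22 × 0.000347)
  epsilon_lateral = -7.634 × 10⁻⁵
Final answer: epsilon_lateral = -7.634 × 10⁻⁵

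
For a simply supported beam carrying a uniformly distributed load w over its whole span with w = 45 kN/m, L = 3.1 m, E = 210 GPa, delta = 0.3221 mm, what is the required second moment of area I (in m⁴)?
Model: a simply supported beam carrying a uniformly distributed load w over its whole span, so delta = (5·w·L^4) / (384·E·I).
Solve for I: I = (5·w·L^4) / (384·delta·E).
Convert to SI units:
  w = 45 kN/m = 45000 N/m
  E = 210 GPa = 2.1 × 10¹¹ Pa
  delta = 0.3221 mm = 0.0003221 m
Substitute:
  I = (5 × 45000 × 3.1^4) / (384 × 0.0003221 × (2.1 × 10¹¹))
  I = 0.0008 m⁴
Final answer: I = 0.0008 m⁴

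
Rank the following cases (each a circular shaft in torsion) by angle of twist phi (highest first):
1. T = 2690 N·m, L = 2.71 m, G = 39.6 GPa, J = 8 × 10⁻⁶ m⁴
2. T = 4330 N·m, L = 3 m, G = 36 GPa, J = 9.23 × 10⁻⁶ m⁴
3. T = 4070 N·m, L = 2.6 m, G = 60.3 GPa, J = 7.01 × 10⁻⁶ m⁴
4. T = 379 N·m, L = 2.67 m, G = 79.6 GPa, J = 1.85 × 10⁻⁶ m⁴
Model: a circular shaft in torsion, so phi = (T·L) / (G·J) (SI units).
  Case 1: phi = (2690 × 2.71) / ((3.96 × 10¹⁰) × (8 × 10⁻⁶)) = 0.02301 rad = 1.318°
  Case 2: phi = (4330 × 3) / ((3.6 × 10¹⁰) × (9.23 × 10⁻⁶)) = 0.03909 rad = 2.24°
  Case 3: phi = (4070 × 2.6) / ((6.03 × 10¹⁰) × (7.01 × 10⁻⁶)) = 0.02503 rad = 1.434°
  Case 4: phi = (379 × 2.67) / ((7.96 × 10¹⁰) × (1.85 × 10⁻⁶)) = 0.006872 rad = 0.3937°
Ordering: 2.24° (case 2) > 1.434° (case 3) > 1.318° (case 1) > 0.3937° (case 4)
Final answer: 2, 3, 1, 4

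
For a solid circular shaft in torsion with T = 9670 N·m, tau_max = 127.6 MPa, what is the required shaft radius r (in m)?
Model: a solid circular shaft in torsion, so tau_max = (2·T) / (π·r^3).
Solve for r: r = ((2·T) / (π·tau_max))^(1/3).
Convert to SI units:
  tau_max = 127.6 MPa = 1.276 × 10⁸ Pa
Substitute:
  r = ((2 × 9670) / (π × (1.276 × 10⁸)))^(1/3)
  r = 0.0364 m
Final answer: r = 0.0364 m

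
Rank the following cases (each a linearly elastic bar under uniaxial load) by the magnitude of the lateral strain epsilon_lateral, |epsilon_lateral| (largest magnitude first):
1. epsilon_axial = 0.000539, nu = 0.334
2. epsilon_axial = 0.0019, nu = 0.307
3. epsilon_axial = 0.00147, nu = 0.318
Model: a linearly elastic bar under uniaxial load, so epsilon_lateral = -nu·epsilon_axial (SI units).
  Case 1: epsilon_lateral = -(0.334 × 0.000539) = -0.00018
  Case 2: epsilon_lateral = -(0.307 × 0.0019) = -0.0005833
  Case 3: epsilon_lateral = -(0.318 × 0.00147) = -0.0004675
Ordering by |epsilon_lateral|: 0.0005833 (case 2) > 0.0004675 (case 3) > 0.00018 (case 1)
Final answer: 2, 3, 1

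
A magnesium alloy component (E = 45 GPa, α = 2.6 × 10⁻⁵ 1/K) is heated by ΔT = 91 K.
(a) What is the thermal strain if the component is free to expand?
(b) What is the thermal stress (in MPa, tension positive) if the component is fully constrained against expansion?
(a) Free thermal strain ε_th = α·ΔT = (2.6 × 10⁻⁵) × 91 = 0.002366
(b) Fully constrained, the expansion is suppressed, so σ = -E·α·ΔT. Convert E = 45 GPa = 4.5 × 10¹⁰ Pa.
  σ = -(4.5 × 10¹⁰) × (2.6 × 10⁻⁵) × 91 = -1.065 × 10⁸ Pa = -106.5 MPa (compressive)
Final answer: (a) ε_th = 0.002366, (b) σ = -106.5 MPa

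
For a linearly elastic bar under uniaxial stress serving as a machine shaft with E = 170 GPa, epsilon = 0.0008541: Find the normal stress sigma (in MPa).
Model: a linearly elastic bar under uniaxial stress, so sigma = E·epsilon.
Convert to SI units:
  E = 170 GPa = 1.7 × 10¹¹ Pa
Substitute:
  sigma = (1.7 × 10¹¹) × 0.0008541
  sigma = 1.452 × 10⁸ Pa
Convert: sigma = 1.452 × 10⁸ Pa = 145.2 MPa
Final answer: sigma = 145.2 MPa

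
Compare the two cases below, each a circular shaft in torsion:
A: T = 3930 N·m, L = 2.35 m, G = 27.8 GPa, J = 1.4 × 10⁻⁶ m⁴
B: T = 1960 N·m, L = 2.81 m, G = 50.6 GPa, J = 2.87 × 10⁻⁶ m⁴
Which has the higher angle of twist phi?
Model: a circular shaft in torsion, so phi = (T·L) / (G·J) (SI units).
  A: phi = (3930 × 2.35) / ((2.78 × 10¹⁰) × (1.4 × 10⁻⁶)) = 0.2373 rad = 13.6°
  B: phi = (1960 × 2.81) / ((5.06 × 10¹⁰) × (2.87 × 10⁻⁶)) = 0.03793 rad = 2.173°
13.6° > 2.173°, so A is larger.
Final answer: A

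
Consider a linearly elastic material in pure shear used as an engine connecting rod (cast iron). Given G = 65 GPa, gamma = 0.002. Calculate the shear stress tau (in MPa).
Model: a linearly elastic material in pure shear, so tau = G·gamma.
Convert to SI units:
  G = 65 GPa = 6.5 × 10¹⁰ Pa
Substitute:
  tau = (6.5 × 10¹⁰) × 0.002
  tau = 1.3 × 10⁸ Pa
Convert: tau = 1.3 × 10⁸ Pa = 130 MPa
Final answer: tau = 130 MPa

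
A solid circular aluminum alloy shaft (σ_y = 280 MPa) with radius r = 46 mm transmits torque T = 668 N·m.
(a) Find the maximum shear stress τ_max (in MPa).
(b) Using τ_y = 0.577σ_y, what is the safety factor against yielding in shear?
(a) For a solid circular shaft, τ_max = T·r/J with J = π·r^4/2, i.e. τ_max = 2·T / (π·r^3). Convert r = 46 mm = 0.046 m.
  τ_max = (2 × 668) / (π × 0.046^3) = 4.369 × 10⁶ Pa = 4.369 MPa
(b) τ_y = 0.577 × 280 = 161.56 MPa
  SF = τ_y/τ_max = 161.56 / 4.369 = 36.98
Final answer: (a) τ_max = 4.369 MPa, (b) SF = 36.98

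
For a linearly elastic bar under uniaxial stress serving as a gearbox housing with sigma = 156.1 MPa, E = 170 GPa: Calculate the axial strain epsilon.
Model: a linearly elastic bar under uniaxial stress, so epsilon = sigma / E.
Convert to SI units:
  sigma = 156.1 MPa = 1.561 × 10⁸ Pa
  E = 170 GPa = 1.7 × 10¹¹ Pa
Substitute:
  epsilon = (1.561 × 10⁸) / (1.7 × 10¹¹)
  epsilon = 0.0009182
Final answer: epsilon = 0.0009182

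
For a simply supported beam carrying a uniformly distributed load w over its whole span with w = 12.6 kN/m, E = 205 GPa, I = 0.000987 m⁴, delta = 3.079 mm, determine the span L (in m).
Model: a simply supported beam carrying a uniformly distributed load w over its whole span, so delta = (5·w·L^4) / (384·E·I).
Solve for L: L = ((384·delta·E·I) / (5·w))^(1/4).
Convert to SI units:
  w = 12.6 kN/m = 12600 N/m
  E = 205 GPa = 2.05 × 10¹¹ Pa
  delta = 3.079 mm = 0.003079 m
Substitute:
  L = ((384 × 0.003079 × (2.05 × 10¹¹) × 0.000987) / (5 × 12600))^(1/4)
  L = 7.85 m
Final answer: L = 7.85 m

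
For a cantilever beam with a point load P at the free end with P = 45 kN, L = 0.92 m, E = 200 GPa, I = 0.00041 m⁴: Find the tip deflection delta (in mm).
Model: a cantilever beam with a point load P at the free end, so delta = (P·L^3) / (3·E·I).
Convert to SI units:
  P = 45 kN = 45000 N
  E = 200 GPa = 2 × 10¹¹ Pa
Substitute:
  delta = (45000 × 0.92^3) / (3 × (2 × 10¹¹) × 0.00041)
  delta = 0.0001424 m
Convert: delta = 0.0001424 m = 0.1424 mm
Final answer: delta = 0.1424 mm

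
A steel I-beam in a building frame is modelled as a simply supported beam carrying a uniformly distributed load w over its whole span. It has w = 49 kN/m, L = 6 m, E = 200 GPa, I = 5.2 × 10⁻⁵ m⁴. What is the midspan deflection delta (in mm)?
Model: a simply supported beam carrying a uniformly distributed load w over its whole span, so delta = (5·w·L^4) / (384·E·I).
Convert to SI units:
  w = 49 kN/m = 49000 N/m
  E = 200 GPa = 2 × 10¹¹ Pa
Substitute:
  delta = (5 × 49000 × 6^4) / (384 × (2 × 10¹¹) × (5.2 × 10⁻⁵))
  delta = 0.07951 m
Convert: delta = 0.07951 m = 79.51 mm
Final answer: delta = 79.51 mm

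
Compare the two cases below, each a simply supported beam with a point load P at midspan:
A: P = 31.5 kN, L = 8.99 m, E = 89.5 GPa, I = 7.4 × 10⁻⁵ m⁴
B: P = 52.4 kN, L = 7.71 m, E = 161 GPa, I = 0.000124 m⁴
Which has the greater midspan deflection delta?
Model: a simply supported beam with a point load P at midspan, so delta = (P·L^3) / (48·E·I) (SI units).
  A: delta = (31500 × 8.99^3) / (48 × (8.95 × 10¹⁰) × (7.4 × 10⁻⁵)) = 0.07199 m = 71.99 mm
  B: delta = (52400 × 7.71^3) / (48 × (1.61 × 10¹¹) × 0.000124) = 0.02506 m = 25.06 mm
71.99 mm > 25.06 mm, so A is larger.
Final answer: A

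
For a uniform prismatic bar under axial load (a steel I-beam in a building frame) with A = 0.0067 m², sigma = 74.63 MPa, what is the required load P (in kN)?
Model: a uniform prismatic bar under axial load, so sigma = P / A.
Solve for P: P = sigma·A.
Convert to SI units:
  sigma = 74.63 MPa = 7.463 × 10⁷ Pa
Substitute:
  P = (7.463 × 10⁷) × 0.0067
  P = 500000 N
Convert: P = 500000 N = 500 kN
Final answer: P = 500 kN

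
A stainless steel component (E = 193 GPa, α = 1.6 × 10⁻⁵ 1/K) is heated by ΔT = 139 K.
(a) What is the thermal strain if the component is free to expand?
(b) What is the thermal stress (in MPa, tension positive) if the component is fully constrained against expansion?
(a) Free thermal strain ε_th = α·ΔT = (1.6 × 10⁻⁵) × 139 = 0.002224
(b) Fully constrained, the expansion is suppressed, so σ = -E·α·ΔT. Convert E = 193 GPa = 1.93 × 10¹¹ Pa.
  σ = -(1.93 × 10¹¹) × (1.6 × 10⁻⁵) × 139 = -4.292 × 10⁸ Pa = -429.2 MPa (compressive)
Final answer: (a) ε_th = 0.002224, (b) σ = -429.2 MPa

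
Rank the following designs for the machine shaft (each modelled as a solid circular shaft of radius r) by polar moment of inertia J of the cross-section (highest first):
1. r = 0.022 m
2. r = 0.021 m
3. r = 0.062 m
Model: a solid circular shaft of radius r, so J = (π·r^4) / 2 (SI units).
  Case 1: J = (π × 0.022^4) / 2 = 3.68 × 10⁻⁷ m⁴
  Case 2: J = (π × 0.021^4) / 2 = 3.055 × 10⁻⁷ m⁴
  Case 3: J = (π × 0.062^4) / 2 = 2.321 × 10⁻⁵ m⁴
Ordering: 2.321 × 10⁻⁵ m⁴ (case 3) > 3.68 × 10⁻⁷ m⁴ (case 1) > 3.055 × 10⁻⁷ m⁴ (case 2)
Final answer: 3, 1, 2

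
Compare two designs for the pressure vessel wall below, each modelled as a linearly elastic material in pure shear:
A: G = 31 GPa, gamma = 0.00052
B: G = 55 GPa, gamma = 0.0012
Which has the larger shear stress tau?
Model: a linearly elastic material in pure shear, so tau = G·gamma (SI units).
  A: tau = (3.1 × 10¹⁰) × 0.00052 = 1.612 × 10⁷ Pa = 16.12 MPa
  B: tau = (5.5 × 10¹⁰) × 0.0012 = 6.6 × 10⁷ Pa = 66 MPa
66 MPa > 16.12 MPa, so B is larger.
Final answer: B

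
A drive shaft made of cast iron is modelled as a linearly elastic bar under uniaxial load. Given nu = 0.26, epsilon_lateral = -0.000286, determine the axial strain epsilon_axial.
Model: a linearly elastic bar under uniaxial load, so epsilon_lateral = -nu·epsilon_axial.
Solve for epsilon_axial: epsilon_axial = -epsilon_lateral / nu.
Substitute:
  epsilon_axial = -(-0.000286) / 0.26
  epsilon_axial = 0.0011
Final answer: epsilon_axial = 0.0011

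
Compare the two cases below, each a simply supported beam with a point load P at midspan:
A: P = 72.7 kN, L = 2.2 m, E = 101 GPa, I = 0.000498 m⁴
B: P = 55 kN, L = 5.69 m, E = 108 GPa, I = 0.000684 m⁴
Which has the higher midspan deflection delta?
Model: a simply supported beam with a point load P at midspan, so delta = (P·L^3) / (48·E·I) (SI units).
  A: delta = (72700 × 2.2^3) / (48 × (1.01 × 10¹¹) × 0.000498) = 0.0003206 m = 0.3206 mm
  B: delta = (55000 × 5.69^3) / (48 × (1.08 × 10¹¹) × 0.000684) = 0.002857 m = 2.857 mm
2.857 mm > 0.3206 mm, so B is larger.
Final answer: B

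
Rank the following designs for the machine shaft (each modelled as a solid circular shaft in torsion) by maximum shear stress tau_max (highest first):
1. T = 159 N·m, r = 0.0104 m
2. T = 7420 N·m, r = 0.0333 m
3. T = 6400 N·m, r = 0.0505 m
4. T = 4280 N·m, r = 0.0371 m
Model: a solid circular shaft in torsion, so tau_max = (2·T) / (π·r^3) (SI units).
  Case 1: tau_max = (2 × 159) / (π × 0.0104^3) = 8.999 × 10⁷ Pa = 89.99 MPa
  Case 2: tau_max = (2 × 7420) / (π × 0.0333^3) = 1.279 × 10⁸ Pa = 127.9 MPa
  Case 3: tau_max = (2 × 6400) / (π × 0.0505^3) = 3.164 × 10⁷ Pa = 31.64 MPa
  Case 4: tau_max = (2 × 4280) / (π × 0.0371^3) = 5.336 × 10⁷ Pa = 53.36 MPa
Ordering: 127.9 MPa (case 2) > 89.99 MPa (case 1) > 53.36 MPa (case 4) > 31.64 MPa (case 3)
Final answer: 2, 1, 4, 3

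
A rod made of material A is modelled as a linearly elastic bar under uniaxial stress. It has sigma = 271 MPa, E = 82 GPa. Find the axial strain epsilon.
Model: a linearly elastic bar under uniaxial stress, so epsilon = sigma / E.
Convert to SI units:
  sigma = 271 MPa = 2.71 × 10⁸ Pa
  E = 82 GPa = 8.2 × 10¹⁰ Pa
Substitute:
  epsilon = (2.71 × 10⁸) / (8.2 × 10¹⁰)
  epsilon = 0.003305
Final answer: epsilon = 0.003305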